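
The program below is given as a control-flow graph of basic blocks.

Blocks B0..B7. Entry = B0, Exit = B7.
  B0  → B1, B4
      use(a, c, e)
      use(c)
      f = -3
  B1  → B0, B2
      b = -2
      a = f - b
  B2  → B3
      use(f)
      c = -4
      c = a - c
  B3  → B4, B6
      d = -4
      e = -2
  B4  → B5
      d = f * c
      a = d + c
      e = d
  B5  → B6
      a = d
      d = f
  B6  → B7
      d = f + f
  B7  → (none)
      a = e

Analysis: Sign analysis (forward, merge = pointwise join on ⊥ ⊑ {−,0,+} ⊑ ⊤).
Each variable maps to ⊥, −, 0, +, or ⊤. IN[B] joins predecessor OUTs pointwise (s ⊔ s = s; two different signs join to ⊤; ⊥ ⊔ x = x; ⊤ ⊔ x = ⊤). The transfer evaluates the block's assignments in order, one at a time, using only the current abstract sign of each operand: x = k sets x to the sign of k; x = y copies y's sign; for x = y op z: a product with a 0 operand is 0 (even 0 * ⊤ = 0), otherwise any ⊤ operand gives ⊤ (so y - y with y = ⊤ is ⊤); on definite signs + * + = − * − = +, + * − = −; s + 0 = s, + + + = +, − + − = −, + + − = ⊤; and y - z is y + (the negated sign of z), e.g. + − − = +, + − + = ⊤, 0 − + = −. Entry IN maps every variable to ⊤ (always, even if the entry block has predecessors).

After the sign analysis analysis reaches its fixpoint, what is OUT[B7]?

Answer: {a: ⊤, b: ⊤, c: ⊤, d: -, e: ⊤, f: -}

Derivation:
Per-block solution:
  B0: | IN=(all ⊤) | OUT={f:-; rest ⊤}
  B1: | IN={f:-; rest ⊤} | OUT={b:-, f:-; rest ⊤}
  B2: | IN={b:-, f:-; rest ⊤} | OUT={b:-, f:-; rest ⊤}
  B3: | IN={b:-, f:-; rest ⊤} | OUT={b:-, d:-, e:-, f:-; rest ⊤}
  B4: | IN={f:-; rest ⊤} | OUT={f:-; rest ⊤}
  B5: | IN={f:-; rest ⊤} | OUT={d:-, f:-; rest ⊤}
  B6: | IN={d:-, f:-; rest ⊤} | OUT={d:-, f:-; rest ⊤}
  B7: | IN={d:-, f:-; rest ⊤} | OUT={d:-, f:-; rest ⊤}

Merge at B7: IN[B7] = OUT[B6] = {a: ⊤, b: ⊤, c: ⊤, d: -, e: ⊤, f: -}
Applying B7's transfer function to that IN value gives OUT[B7] (row B7 above).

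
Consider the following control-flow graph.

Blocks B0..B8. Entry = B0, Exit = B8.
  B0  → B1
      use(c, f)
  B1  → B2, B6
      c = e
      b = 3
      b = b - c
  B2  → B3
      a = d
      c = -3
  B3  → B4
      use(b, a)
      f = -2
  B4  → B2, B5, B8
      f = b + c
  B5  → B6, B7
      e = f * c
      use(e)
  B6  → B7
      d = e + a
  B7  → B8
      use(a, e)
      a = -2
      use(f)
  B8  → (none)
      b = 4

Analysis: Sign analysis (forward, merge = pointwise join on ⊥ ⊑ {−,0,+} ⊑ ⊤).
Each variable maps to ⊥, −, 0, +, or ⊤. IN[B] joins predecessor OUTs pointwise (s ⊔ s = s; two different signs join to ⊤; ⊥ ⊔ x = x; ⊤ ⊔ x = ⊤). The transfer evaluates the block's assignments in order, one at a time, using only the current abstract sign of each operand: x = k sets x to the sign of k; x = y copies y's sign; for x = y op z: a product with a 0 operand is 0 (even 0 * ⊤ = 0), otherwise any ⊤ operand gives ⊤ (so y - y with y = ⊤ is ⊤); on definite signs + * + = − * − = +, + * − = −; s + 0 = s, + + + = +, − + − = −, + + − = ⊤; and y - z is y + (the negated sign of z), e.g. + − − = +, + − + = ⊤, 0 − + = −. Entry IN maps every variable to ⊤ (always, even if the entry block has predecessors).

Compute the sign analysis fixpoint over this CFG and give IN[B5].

Answer: {a: ⊤, b: ⊤, c: -, d: ⊤, e: ⊤, f: ⊤}

Working:
Converged values:
  B0: | IN=(all ⊤) | OUT=(all ⊤)
  B1: | IN=(all ⊤) | OUT=(all ⊤)
  B2: | IN=(all ⊤) | OUT={c:-; rest ⊤}
  B3: | IN={c:-; rest ⊤} | OUT={c:-, f:-; rest ⊤}
  B4: | IN={c:-, f:-; rest ⊤} | OUT={c:-; rest ⊤}
  B5: | IN={c:-; rest ⊤} | OUT={c:-; rest ⊤}
  B6: | IN=(all ⊤) | OUT=(all ⊤)
  B7: | IN=(all ⊤) | OUT={a:-; rest ⊤}
  B8: | IN=(all ⊤) | OUT={b:+; rest ⊤}

Merge at B5: IN[B5] = OUT[B4] = {a: ⊤, b: ⊤, c: -, d: ⊤, e: ⊤, f: ⊤}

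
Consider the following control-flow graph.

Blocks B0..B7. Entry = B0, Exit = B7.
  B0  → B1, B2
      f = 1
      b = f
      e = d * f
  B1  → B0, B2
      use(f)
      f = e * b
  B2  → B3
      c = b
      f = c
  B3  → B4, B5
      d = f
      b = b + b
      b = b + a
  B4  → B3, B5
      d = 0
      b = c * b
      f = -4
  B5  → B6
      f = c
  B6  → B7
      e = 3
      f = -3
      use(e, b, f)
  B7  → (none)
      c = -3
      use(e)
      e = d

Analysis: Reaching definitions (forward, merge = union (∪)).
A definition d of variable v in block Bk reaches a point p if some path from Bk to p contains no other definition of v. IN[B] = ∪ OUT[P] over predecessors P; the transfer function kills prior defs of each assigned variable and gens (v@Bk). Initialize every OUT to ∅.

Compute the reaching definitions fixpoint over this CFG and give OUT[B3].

Answer: {b@B3, c@B2, d@B3, e@B0, f@B2, f@B4}

Trace:
Converged values:
  B0:  IN={b@B0, e@B0, f@B1}  OUT={b@B0, e@B0, f@B0}
  B1:  IN={b@B0, e@B0, f@B0}  OUT={b@B0, e@B0, f@B1}
  B2:  IN={b@B0, e@B0, f@B0, f@B1}  OUT={b@B0, c@B2, e@B0, f@B2}
  B3:  IN={b@B0, b@B4, c@B2, d@B4, e@B0, f@B2, f@B4}  OUT={b@B3, c@B2, d@B3, e@B0, f@B2, f@B4}
  B4:  IN={b@B3, c@B2, d@B3, e@B0, f@B2, f@B4}  OUT={b@B4, c@B2, d@B4, e@B0, f@B4}
  B5:  IN={b@B3, b@B4, c@B2, d@B3, d@B4, e@B0, f@B2, f@B4}  OUT={b@B3, b@B4, c@B2, d@B3, d@B4, e@B0, f@B5}
  B6:  IN={b@B3, b@B4, c@B2, d@B3, d@B4, e@B0, f@B5}  OUT={b@B3, b@B4, c@B2, d@B3, d@B4, e@B6, f@B6}
  B7:  IN={b@B3, b@B4, c@B2, d@B3, d@B4, e@B6, f@B6}  OUT={b@B3, b@B4, c@B7, d@B3, d@B4, e@B7, f@B6}

Merge at B3: IN[B3] = OUT[B2] ⊔ OUT[B4] = {b@B0, b@B4, c@B2, d@B4, e@B0, f@B2, f@B4}
Applying B3's transfer function to that IN value gives OUT[B3] (row B3 above).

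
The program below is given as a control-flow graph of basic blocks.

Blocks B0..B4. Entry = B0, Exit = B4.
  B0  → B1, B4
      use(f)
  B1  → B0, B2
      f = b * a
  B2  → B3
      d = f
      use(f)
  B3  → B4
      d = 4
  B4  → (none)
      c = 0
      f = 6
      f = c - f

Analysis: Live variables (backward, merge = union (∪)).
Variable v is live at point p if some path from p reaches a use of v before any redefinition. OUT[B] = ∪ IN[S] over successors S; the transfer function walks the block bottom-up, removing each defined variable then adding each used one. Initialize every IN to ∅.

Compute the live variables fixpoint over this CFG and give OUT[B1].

Converged values:
  B0:  IN={a, b, f}  OUT={a, b}
  B1:  IN={a, b}  OUT={a, b, f}
  B2:  IN={f}  OUT={}
  B3:  IN={}  OUT={}
  B4:  IN={}  OUT={}

Merge at B1: OUT[B1] = IN[B0] ⊔ IN[B2] = {a, b, f}

Answer: {a, b, f}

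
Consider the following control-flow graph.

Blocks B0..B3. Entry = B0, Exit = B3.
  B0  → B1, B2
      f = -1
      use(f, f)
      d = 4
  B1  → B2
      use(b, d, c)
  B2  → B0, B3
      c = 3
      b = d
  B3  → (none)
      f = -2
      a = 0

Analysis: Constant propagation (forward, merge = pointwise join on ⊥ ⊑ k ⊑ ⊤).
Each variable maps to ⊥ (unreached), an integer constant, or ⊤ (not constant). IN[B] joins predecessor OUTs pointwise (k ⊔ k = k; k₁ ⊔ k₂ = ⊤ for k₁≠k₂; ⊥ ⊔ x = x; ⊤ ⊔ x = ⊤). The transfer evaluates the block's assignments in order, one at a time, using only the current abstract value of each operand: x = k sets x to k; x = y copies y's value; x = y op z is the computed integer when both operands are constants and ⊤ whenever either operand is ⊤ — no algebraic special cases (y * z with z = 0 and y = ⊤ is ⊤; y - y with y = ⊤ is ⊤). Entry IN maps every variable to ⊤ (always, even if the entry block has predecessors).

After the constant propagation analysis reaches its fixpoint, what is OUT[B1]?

Answer: {a: ⊤, b: ⊤, c: ⊤, d: 4, e: ⊤, f: -1}

Working:
Fixpoint table:
  B0:  IN=(all ⊤)  OUT={d:4, f:-1; rest ⊤}
  B1:  IN={d:4, f:-1; rest ⊤}  OUT={d:4, f:-1; rest ⊤}
  B2:  IN={d:4, f:-1; rest ⊤}  OUT={b:4, c:3, d:4, f:-1; rest ⊤}
  B3:  IN={b:4, c:3, d:4, f:-1; rest ⊤}  OUT={a:0, b:4, c:3, d:4, f:-2; rest ⊤}

Merge at B1: IN[B1] = OUT[B0] = {a: ⊤, b: ⊤, c: ⊤, d: 4, e: ⊤, f: -1}
Applying B1's transfer function to that IN value gives OUT[B1] (row B1 above).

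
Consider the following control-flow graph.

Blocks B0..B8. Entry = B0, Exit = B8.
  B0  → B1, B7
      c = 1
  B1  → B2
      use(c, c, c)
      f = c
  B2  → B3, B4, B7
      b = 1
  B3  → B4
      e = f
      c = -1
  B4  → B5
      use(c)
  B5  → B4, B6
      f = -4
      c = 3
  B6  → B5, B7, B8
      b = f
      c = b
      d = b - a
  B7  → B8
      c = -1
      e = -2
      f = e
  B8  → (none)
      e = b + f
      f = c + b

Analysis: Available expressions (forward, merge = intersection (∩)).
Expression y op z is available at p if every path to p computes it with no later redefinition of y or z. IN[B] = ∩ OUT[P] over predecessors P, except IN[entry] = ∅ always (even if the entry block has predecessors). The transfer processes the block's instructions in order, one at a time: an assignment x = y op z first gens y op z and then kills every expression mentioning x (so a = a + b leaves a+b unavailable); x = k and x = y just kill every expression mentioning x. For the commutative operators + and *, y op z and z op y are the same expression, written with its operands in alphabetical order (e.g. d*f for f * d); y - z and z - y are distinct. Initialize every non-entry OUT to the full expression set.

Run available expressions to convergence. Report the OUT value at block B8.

Per-block solution:
  B0:   IN={}   OUT={}
  B1:   IN={}   OUT={}
  B2:   IN={}   OUT={}
  B3:   IN={}   OUT={}
  B4:   IN={}   OUT={}
  B5:   IN={}   OUT={}
  B6:   IN={}   OUT={b-a}
  B7:   IN={}   OUT={}
  B8:   IN={}   OUT={b+c}

Merge at B8: IN[B8] = OUT[B6] ∩ OUT[B7] = {}
Applying B8's transfer function to that IN value gives OUT[B8] (row B8 above).

Answer: {b+c}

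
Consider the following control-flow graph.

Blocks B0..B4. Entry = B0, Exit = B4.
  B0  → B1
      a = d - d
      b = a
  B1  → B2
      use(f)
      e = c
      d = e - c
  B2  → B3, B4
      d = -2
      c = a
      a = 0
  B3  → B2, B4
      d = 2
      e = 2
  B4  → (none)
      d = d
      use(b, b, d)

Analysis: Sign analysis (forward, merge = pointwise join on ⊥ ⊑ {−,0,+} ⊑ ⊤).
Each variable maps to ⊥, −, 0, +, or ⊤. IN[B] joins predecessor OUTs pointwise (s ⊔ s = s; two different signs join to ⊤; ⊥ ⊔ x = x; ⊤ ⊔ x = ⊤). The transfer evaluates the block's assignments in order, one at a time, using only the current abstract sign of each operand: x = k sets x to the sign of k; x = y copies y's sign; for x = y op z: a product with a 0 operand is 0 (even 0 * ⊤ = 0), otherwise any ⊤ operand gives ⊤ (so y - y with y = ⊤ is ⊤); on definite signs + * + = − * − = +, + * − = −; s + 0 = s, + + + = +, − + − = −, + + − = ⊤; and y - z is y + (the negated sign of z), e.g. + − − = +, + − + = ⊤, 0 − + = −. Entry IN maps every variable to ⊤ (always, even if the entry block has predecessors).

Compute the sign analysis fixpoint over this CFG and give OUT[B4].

Converged values:
  B0:   IN=(all ⊤)   OUT=(all ⊤)
  B1:   IN=(all ⊤)   OUT=(all ⊤)
  B2:   IN=(all ⊤)   OUT={a:0, d:-; rest ⊤}
  B3:   IN={a:0, d:-; rest ⊤}   OUT={a:0, d:+, e:+; rest ⊤}
  B4:   IN={a:0; rest ⊤}   OUT={a:0; rest ⊤}

Merge at B4: IN[B4] = OUT[B2] ⊔ OUT[B3] = {a: 0, b: ⊤, c: ⊤, d: ⊤, e: ⊤, f: ⊤}
Applying B4's transfer function to that IN value gives OUT[B4] (row B4 above).

Answer: {a: 0, b: ⊤, c: ⊤, d: ⊤, e: ⊤, f: ⊤}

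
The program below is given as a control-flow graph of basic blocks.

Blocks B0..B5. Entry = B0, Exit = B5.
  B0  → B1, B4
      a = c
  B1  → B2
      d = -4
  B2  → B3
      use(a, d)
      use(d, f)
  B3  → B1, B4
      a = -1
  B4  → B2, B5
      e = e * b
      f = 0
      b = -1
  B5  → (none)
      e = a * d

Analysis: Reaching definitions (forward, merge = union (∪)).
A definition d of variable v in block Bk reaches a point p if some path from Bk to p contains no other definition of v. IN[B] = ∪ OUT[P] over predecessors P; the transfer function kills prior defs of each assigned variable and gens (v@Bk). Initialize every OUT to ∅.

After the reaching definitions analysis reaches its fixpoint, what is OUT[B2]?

Answer: {a@B0, a@B3, b@B4, d@B1, e@B4, f@B4}

Derivation:
Per-block solution:
  B0:   IN={}   OUT={a@B0}
  B1:   IN={a@B0, a@B3, b@B4, d@B1, e@B4, f@B4}   OUT={a@B0, a@B3, b@B4, d@B1, e@B4, f@B4}
  B2:   IN={a@B0, a@B3, b@B4, d@B1, e@B4, f@B4}   OUT={a@B0, a@B3, b@B4, d@B1, e@B4, f@B4}
  B3:   IN={a@B0, a@B3, b@B4, d@B1, e@B4, f@B4}   OUT={a@B3, b@B4, d@B1, e@B4, f@B4}
  B4:   IN={a@B0, a@B3, b@B4, d@B1, e@B4, f@B4}   OUT={a@B0, a@B3, b@B4, d@B1, e@B4, f@B4}
  B5:   IN={a@B0, a@B3, b@B4, d@B1, e@B4, f@B4}   OUT={a@B0, a@B3, b@B4, d@B1, e@B5, f@B4}

Merge at B2: IN[B2] = OUT[B1] ⊔ OUT[B4] = {a@B0, a@B3, b@B4, d@B1, e@B4, f@B4}
Applying B2's transfer function to that IN value gives OUT[B2] (row B2 above).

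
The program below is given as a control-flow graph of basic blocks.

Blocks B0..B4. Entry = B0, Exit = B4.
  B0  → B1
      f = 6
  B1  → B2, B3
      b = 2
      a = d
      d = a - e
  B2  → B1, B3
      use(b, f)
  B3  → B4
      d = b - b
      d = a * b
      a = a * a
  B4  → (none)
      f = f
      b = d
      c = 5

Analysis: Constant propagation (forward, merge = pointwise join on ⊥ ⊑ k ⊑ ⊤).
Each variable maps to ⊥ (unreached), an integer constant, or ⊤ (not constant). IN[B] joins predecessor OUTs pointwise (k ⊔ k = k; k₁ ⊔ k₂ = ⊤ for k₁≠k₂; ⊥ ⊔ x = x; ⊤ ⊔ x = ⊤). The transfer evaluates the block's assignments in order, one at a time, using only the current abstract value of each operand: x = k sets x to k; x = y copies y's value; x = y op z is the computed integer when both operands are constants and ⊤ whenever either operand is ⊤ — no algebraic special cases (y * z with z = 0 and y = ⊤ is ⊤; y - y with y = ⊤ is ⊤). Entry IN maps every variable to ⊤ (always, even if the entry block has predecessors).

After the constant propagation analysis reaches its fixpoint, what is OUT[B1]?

Answer: {a: ⊤, b: 2, c: ⊤, d: ⊤, e: ⊤, f: 6}

Derivation:
Fixpoint table:
  B0: | IN=(all ⊤) | OUT={f:6; rest ⊤}
  B1: | IN={f:6; rest ⊤} | OUT={b:2, f:6; rest ⊤}
  B2: | IN={b:2, f:6; rest ⊤} | OUT={b:2, f:6; rest ⊤}
  B3: | IN={b:2, f:6; rest ⊤} | OUT={b:2, f:6; rest ⊤}
  B4: | IN={b:2, f:6; rest ⊤} | OUT={c:5, f:6; rest ⊤}

Merge at B1: IN[B1] = OUT[B0] ⊔ OUT[B2] = {a: ⊤, b: ⊤, c: ⊤, d: ⊤, e: ⊤, f: 6}
Applying B1's transfer function to that IN value gives OUT[B1] (row B1 above).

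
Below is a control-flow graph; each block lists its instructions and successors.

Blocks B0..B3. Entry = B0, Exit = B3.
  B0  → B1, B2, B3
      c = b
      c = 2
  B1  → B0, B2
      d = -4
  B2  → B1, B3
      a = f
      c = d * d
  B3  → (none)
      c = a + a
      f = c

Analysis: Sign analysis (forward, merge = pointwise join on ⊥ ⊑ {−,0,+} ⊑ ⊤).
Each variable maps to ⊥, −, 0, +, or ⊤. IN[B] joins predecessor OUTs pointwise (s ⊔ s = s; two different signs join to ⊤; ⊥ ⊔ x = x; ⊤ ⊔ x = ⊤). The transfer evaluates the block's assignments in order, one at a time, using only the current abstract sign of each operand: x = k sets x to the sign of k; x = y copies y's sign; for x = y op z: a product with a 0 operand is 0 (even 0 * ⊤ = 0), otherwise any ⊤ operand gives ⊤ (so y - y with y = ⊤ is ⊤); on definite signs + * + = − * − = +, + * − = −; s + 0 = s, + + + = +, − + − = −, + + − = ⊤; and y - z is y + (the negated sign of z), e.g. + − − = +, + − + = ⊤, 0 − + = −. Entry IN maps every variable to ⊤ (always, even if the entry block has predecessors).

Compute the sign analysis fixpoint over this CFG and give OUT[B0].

Per-block solution:
  B0:   IN=(all ⊤)   OUT={c:+; rest ⊤}
  B1:   IN=(all ⊤)   OUT={d:-; rest ⊤}
  B2:   IN=(all ⊤)   OUT=(all ⊤)
  B3:   IN=(all ⊤)   OUT=(all ⊤)

Merge at B0 (entry node, so the boundary value (all ⊤) is joined with the incoming edge(s)): IN[B0] = (all ⊤) ⊔ OUT[B1] = {a: ⊤, b: ⊤, c: ⊤, d: ⊤, e: ⊤, f: ⊤}
Applying B0's transfer function to that IN value gives OUT[B0] (row B0 above).

Answer: {a: ⊤, b: ⊤, c: +, d: ⊤, e: ⊤, f: ⊤}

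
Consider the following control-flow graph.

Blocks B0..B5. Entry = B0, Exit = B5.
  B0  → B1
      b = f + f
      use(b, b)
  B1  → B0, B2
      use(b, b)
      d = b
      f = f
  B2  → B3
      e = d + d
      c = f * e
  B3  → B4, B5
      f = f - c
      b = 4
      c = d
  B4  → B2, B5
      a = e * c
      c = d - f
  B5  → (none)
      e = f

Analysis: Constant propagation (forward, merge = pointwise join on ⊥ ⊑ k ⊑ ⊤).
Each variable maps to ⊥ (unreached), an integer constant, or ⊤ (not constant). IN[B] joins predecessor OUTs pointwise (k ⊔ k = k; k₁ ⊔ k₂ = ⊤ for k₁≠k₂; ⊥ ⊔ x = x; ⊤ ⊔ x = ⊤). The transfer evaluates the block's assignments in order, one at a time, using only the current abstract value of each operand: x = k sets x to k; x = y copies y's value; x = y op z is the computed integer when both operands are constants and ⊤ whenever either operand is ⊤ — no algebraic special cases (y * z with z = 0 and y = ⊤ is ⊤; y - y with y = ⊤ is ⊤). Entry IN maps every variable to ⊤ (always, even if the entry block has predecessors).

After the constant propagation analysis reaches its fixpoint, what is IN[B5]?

Answer: {a: ⊤, b: 4, c: ⊤, d: ⊤, e: ⊤, f: ⊤}

Working:
Per-block solution:
  B0:   IN=(all ⊤)   OUT=(all ⊤)
  B1:   IN=(all ⊤)   OUT=(all ⊤)
  B2:   IN=(all ⊤)   OUT=(all ⊤)
  B3:   IN=(all ⊤)   OUT={b:4; rest ⊤}
  B4:   IN={b:4; rest ⊤}   OUT={b:4; rest ⊤}
  B5:   IN={b:4; rest ⊤}   OUT={b:4; rest ⊤}

Merge at B5: IN[B5] = OUT[B3] ⊔ OUT[B4] = {a: ⊤, b: 4, c: ⊤, d: ⊤, e: ⊤, f: ⊤}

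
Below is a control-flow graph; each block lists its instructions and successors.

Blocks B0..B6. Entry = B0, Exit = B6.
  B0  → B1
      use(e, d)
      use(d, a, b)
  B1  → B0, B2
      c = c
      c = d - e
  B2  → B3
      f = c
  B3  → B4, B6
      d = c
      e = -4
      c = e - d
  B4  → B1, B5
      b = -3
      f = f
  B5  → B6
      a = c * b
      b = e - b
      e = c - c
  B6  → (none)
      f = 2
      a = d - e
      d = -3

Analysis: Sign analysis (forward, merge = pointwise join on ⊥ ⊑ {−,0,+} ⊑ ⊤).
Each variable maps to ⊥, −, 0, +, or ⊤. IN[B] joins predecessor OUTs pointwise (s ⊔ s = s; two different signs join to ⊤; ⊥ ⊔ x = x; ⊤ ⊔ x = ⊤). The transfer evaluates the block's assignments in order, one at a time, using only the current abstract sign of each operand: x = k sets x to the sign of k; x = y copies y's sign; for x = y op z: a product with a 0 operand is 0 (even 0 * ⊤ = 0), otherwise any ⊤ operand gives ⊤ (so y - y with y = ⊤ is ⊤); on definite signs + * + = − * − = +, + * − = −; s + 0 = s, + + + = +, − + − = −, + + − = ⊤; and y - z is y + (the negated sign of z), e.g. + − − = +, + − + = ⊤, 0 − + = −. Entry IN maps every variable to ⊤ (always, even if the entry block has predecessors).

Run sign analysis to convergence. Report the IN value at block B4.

Answer: {a: ⊤, b: ⊤, c: ⊤, d: ⊤, e: -, f: ⊤}

Trace:
Fixpoint table:
  B0:  IN=(all ⊤)  OUT=(all ⊤)
  B1:  IN=(all ⊤)  OUT=(all ⊤)
  B2:  IN=(all ⊤)  OUT=(all ⊤)
  B3:  IN=(all ⊤)  OUT={e:-; rest ⊤}
  B4:  IN={e:-; rest ⊤}  OUT={b:-, e:-; rest ⊤}
  B5:  IN={b:-, e:-; rest ⊤}  OUT=(all ⊤)
  B6:  IN=(all ⊤)  OUT={d:-, f:+; rest ⊤}

Merge at B4: IN[B4] = OUT[B3] = {a: ⊤, b: ⊤, c: ⊤, d: ⊤, e: -, f: ⊤}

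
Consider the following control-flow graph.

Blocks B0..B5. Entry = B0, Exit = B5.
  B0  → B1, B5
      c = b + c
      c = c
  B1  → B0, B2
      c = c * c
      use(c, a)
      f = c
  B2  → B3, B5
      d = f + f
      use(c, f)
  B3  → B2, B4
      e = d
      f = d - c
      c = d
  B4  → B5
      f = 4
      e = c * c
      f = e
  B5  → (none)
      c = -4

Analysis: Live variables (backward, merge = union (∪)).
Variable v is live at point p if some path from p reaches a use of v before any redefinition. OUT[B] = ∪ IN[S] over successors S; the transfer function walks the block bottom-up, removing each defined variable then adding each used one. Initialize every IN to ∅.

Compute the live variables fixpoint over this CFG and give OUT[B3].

Fixpoint table:
  B0:  IN={a, b, c}  OUT={a, b, c}
  B1:  IN={a, b, c}  OUT={a, b, c, f}
  B2:  IN={c, f}  OUT={c, d}
  B3:  IN={c, d}  OUT={c, f}
  B4:  IN={c}  OUT={}
  B5:  IN={}  OUT={}

Merge at B3: OUT[B3] = IN[B2] ⊔ IN[B4] = {c, f}

Answer: {c, f}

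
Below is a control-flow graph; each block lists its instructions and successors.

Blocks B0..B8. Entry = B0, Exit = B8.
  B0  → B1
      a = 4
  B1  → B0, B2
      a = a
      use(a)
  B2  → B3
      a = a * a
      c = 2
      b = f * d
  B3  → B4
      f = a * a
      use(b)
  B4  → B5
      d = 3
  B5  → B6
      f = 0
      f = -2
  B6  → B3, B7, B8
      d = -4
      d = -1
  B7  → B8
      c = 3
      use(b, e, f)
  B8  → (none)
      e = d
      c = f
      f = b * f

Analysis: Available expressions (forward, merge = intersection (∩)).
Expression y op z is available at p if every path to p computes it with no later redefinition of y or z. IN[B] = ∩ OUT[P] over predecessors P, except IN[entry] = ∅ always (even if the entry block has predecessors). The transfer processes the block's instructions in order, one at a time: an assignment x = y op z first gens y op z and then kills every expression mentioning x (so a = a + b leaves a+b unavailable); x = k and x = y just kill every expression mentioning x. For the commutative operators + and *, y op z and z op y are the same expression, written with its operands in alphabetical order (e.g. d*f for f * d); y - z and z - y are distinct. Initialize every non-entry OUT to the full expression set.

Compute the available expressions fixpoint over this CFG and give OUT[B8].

Per-block solution:
  B0:  IN={}  OUT={}
  B1:  IN={}  OUT={}
  B2:  IN={}  OUT={d*f}
  B3:  IN={}  OUT={a*a}
  B4:  IN={a*a}  OUT={a*a}
  B5:  IN={a*a}  OUT={a*a}
  B6:  IN={a*a}  OUT={a*a}
  B7:  IN={a*a}  OUT={a*a}
  B8:  IN={a*a}  OUT={a*a}

Merge at B8: IN[B8] = OUT[B6] ∩ OUT[B7] = {a*a}
Applying B8's transfer function to that IN value gives OUT[B8] (row B8 above).

Answer: {a*a}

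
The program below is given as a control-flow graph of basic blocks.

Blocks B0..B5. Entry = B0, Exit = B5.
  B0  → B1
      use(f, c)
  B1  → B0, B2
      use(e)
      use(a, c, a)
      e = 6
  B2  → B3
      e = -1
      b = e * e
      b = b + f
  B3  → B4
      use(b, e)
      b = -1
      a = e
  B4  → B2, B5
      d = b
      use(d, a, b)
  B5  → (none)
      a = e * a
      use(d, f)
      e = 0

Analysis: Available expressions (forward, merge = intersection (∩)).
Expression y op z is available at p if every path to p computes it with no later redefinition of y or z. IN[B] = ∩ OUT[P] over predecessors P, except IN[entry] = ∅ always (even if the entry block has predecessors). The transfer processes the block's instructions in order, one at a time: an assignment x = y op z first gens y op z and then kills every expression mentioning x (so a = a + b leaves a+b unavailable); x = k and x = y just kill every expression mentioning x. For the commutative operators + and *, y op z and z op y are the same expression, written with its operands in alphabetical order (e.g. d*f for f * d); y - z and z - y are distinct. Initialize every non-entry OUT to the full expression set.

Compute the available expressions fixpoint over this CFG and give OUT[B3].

Answer: {e*e}

Trace:
Fixpoint table:
  B0: | IN={} | OUT={}
  B1: | IN={} | OUT={}
  B2: | IN={} | OUT={e*e}
  B3: | IN={e*e} | OUT={e*e}
  B4: | IN={e*e} | OUT={e*e}
  B5: | IN={e*e} | OUT={}

Merge at B3: IN[B3] = OUT[B2] = {e*e}
Applying B3's transfer function to that IN value gives OUT[B3] (row B3 above).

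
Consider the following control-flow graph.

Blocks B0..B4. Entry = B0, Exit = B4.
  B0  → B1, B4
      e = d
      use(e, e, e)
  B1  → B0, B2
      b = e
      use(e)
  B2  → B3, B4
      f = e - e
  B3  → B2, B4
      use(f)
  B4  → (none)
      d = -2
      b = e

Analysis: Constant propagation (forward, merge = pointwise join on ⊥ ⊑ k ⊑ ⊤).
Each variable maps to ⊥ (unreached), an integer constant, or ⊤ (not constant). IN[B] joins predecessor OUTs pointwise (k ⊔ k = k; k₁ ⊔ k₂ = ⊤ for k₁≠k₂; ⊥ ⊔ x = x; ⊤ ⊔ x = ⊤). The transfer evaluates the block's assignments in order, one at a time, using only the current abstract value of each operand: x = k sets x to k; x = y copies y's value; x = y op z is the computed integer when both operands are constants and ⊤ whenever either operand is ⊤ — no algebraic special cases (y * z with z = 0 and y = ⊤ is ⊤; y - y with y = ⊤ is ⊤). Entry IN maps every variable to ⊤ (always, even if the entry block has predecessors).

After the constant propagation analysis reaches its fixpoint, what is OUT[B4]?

Per-block solution:
  B0:  IN=(all ⊤)  OUT=(all ⊤)
  B1:  IN=(all ⊤)  OUT=(all ⊤)
  B2:  IN=(all ⊤)  OUT=(all ⊤)
  B3:  IN=(all ⊤)  OUT=(all ⊤)
  B4:  IN=(all ⊤)  OUT={d:-2; rest ⊤}

Merge at B4: IN[B4] = OUT[B0] ⊔ OUT[B2] ⊔ OUT[B3] = {a: ⊤, b: ⊤, c: ⊤, d: ⊤, e: ⊤, f: ⊤}
Applying B4's transfer function to that IN value gives OUT[B4] (row B4 above).

Answer: {a: ⊤, b: ⊤, c: ⊤, d: -2, e: ⊤, f: ⊤}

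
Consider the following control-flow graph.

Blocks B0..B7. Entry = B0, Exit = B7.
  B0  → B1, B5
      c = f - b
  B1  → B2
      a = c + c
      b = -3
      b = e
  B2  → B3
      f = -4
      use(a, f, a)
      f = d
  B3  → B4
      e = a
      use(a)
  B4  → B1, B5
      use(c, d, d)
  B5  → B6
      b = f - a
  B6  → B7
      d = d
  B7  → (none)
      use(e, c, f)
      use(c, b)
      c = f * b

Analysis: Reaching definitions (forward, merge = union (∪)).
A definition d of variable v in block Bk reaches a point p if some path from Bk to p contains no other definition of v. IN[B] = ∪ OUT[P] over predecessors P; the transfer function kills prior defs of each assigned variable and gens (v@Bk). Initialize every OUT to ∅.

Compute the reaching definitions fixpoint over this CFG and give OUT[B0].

Converged values:
  B0:   IN={}   OUT={c@B0}
  B1:   IN={a@B1, b@B1, c@B0, e@B3, f@B2}   OUT={a@B1, b@B1, c@B0, e@B3, f@B2}
  B2:   IN={a@B1, b@B1, c@B0, e@B3, f@B2}   OUT={a@B1, b@B1, c@B0, e@B3, f@B2}
  B3:   IN={a@B1, b@B1, c@B0, e@B3, f@B2}   OUT={a@B1, b@B1, c@B0, e@B3, f@B2}
  B4:   IN={a@B1, b@B1, c@B0, e@B3, f@B2}   OUT={a@B1, b@B1, c@B0, e@B3, f@B2}
  B5:   IN={a@B1, b@B1, c@B0, e@B3, f@B2}   OUT={a@B1, b@B5, c@B0, e@B3, f@B2}
  B6:   IN={a@B1, b@B5, c@B0, e@B3, f@B2}   OUT={a@B1, b@B5, c@B0, d@B6, e@B3, f@B2}
  B7:   IN={a@B1, b@B5, c@B0, d@B6, e@B3, f@B2}   OUT={a@B1, b@B5, c@B7, d@B6, e@B3, f@B2}

B0 is the boundary node: IN[B0] = {}
Applying B0's transfer function to that IN value gives OUT[B0] (row B0 above).

Answer: {c@B0}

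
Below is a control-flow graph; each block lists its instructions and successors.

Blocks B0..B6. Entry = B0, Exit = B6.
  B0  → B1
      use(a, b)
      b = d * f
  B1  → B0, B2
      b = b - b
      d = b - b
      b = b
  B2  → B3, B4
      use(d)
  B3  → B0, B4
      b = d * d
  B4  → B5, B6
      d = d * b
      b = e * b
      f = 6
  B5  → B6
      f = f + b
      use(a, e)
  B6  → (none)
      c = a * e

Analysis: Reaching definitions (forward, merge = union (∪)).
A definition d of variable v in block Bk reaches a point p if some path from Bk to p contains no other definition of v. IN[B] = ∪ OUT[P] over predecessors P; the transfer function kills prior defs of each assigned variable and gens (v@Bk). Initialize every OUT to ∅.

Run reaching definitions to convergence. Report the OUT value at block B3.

Fixpoint table:
  B0:  IN={b@B1, b@B3, d@B1}  OUT={b@B0, d@B1}
  B1:  IN={b@B0, d@B1}  OUT={b@B1, d@B1}
  B2:  IN={b@B1, d@B1}  OUT={b@B1, d@B1}
  B3:  IN={b@B1, d@B1}  OUT={b@B3, d@B1}
  B4:  IN={b@B1, b@B3, d@B1}  OUT={b@B4, d@B4, f@B4}
  B5:  IN={b@B4, d@B4, f@B4}  OUT={b@B4, d@B4, f@B5}
  B6:  IN={b@B4, d@B4, f@B4, f@B5}  OUT={b@B4, c@B6, d@B4, f@B4, f@B5}

Merge at B3: IN[B3] = OUT[B2] = {b@B1, d@B1}
Applying B3's transfer function to that IN value gives OUT[B3] (row B3 above).

Answer: {b@B3, d@B1}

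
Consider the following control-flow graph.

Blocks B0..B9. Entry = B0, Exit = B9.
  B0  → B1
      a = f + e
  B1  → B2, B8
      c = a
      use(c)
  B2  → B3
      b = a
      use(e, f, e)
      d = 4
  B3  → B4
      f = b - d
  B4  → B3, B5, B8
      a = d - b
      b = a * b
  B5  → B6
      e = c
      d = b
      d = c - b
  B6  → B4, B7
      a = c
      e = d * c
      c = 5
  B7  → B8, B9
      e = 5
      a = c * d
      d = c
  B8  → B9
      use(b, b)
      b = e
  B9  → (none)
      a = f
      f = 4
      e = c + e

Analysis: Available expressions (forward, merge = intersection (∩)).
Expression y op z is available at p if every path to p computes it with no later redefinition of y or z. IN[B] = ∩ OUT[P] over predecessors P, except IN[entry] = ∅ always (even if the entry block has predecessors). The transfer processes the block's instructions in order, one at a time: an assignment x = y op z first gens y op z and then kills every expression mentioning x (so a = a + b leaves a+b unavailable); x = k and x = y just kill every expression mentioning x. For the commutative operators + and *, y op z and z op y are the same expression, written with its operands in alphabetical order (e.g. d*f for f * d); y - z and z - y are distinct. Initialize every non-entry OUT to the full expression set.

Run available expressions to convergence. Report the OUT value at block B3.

Answer: {b-d}

Working:
Converged values:
  B0: | IN={} | OUT={e+f}
  B1: | IN={e+f} | OUT={e+f}
  B2: | IN={e+f} | OUT={e+f}
  B3: | IN={} | OUT={b-d}
  B4: | IN={} | OUT={}
  B5: | IN={} | OUT={c-b}
  B6: | IN={c-b} | OUT={}
  B7: | IN={} | OUT={}
  B8: | IN={} | OUT={}
  B9: | IN={} | OUT={}

Merge at B3: IN[B3] = OUT[B2] ∩ OUT[B4] = {}
Applying B3's transfer function to that IN value gives OUT[B3] (row B3 above).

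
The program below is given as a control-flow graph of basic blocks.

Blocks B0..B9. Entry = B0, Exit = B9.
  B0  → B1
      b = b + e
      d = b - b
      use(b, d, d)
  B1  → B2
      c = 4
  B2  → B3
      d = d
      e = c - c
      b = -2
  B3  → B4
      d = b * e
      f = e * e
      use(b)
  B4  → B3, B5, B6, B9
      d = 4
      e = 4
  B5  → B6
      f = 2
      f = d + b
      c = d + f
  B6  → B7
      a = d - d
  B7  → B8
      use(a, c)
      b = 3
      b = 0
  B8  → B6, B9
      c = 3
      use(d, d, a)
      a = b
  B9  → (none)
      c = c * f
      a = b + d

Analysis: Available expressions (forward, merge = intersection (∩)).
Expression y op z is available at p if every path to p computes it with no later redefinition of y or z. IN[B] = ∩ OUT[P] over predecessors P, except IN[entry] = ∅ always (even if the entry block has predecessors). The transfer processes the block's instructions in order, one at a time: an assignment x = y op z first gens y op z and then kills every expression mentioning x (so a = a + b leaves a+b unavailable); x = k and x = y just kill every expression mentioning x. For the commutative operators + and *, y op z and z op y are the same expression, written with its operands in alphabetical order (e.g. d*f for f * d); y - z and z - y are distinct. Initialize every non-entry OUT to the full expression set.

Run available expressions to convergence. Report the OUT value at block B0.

Fixpoint table:
  B0:  IN={}  OUT={b-b}
  B1:  IN={b-b}  OUT={b-b}
  B2:  IN={b-b}  OUT={c-c}
  B3:  IN={c-c}  OUT={b*e, c-c, e*e}
  B4:  IN={b*e, c-c, e*e}  OUT={c-c}
  B5:  IN={c-c}  OUT={b+d, d+f}
  B6:  IN={}  OUT={d-d}
  B7:  IN={d-d}  OUT={d-d}
  B8:  IN={d-d}  OUT={d-d}
  B9:  IN={}  OUT={b+d}

B0 is the boundary node: IN[B0] = {}
Applying B0's transfer function to that IN value gives OUT[B0] (row B0 above).

Answer: {b-b}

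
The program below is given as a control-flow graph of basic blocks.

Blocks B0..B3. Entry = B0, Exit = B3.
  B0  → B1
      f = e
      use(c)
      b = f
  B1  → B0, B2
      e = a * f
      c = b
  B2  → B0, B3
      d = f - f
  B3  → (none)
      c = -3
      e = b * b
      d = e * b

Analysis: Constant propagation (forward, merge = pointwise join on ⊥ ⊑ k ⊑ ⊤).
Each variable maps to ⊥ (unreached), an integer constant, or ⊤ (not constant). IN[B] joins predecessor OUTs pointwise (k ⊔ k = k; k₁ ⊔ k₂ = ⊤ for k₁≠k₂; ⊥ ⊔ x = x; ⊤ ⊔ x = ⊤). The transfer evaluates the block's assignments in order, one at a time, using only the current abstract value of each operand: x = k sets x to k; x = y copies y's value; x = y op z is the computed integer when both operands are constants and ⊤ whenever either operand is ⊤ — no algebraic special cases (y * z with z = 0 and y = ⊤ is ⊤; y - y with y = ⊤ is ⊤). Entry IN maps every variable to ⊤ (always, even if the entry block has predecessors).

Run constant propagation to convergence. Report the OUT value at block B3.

Answer: {a: ⊤, b: ⊤, c: -3, d: ⊤, e: ⊤, f: ⊤}

Derivation:
Per-block solution:
  B0: | IN=(all ⊤) | OUT=(all ⊤)
  B1: | IN=(all ⊤) | OUT=(all ⊤)
  B2: | IN=(all ⊤) | OUT=(all ⊤)
  B3: | IN=(all ⊤) | OUT={c:-3; rest ⊤}

Merge at B3: IN[B3] = OUT[B2] = {a: ⊤, b: ⊤, c: ⊤, d: ⊤, e: ⊤, f: ⊤}
Applying B3's transfer function to that IN value gives OUT[B3] (row B3 above).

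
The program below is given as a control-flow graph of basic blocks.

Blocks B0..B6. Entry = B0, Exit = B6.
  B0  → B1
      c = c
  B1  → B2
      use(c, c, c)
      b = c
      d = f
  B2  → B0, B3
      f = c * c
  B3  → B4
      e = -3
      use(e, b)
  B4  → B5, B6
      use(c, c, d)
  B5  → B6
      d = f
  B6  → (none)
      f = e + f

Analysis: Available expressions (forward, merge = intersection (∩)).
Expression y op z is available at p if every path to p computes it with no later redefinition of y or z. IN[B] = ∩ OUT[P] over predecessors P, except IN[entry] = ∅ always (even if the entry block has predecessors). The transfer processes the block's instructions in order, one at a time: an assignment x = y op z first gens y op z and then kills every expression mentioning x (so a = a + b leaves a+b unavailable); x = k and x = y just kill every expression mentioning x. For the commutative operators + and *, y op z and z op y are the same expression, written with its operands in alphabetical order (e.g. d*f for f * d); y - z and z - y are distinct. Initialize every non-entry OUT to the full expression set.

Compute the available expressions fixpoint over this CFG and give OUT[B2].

Answer: {c*c}

Trace:
Converged values:
  B0:   IN={}   OUT={}
  B1:   IN={}   OUT={}
  B2:   IN={}   OUT={c*c}
  B3:   IN={c*c}   OUT={c*c}
  B4:   IN={c*c}   OUT={c*c}
  B5:   IN={c*c}   OUT={c*c}
  B6:   IN={c*c}   OUT={c*c}

Merge at B2: IN[B2] = OUT[B1] = {}
Applying B2's transfer function to that IN value gives OUT[B2] (row B2 above).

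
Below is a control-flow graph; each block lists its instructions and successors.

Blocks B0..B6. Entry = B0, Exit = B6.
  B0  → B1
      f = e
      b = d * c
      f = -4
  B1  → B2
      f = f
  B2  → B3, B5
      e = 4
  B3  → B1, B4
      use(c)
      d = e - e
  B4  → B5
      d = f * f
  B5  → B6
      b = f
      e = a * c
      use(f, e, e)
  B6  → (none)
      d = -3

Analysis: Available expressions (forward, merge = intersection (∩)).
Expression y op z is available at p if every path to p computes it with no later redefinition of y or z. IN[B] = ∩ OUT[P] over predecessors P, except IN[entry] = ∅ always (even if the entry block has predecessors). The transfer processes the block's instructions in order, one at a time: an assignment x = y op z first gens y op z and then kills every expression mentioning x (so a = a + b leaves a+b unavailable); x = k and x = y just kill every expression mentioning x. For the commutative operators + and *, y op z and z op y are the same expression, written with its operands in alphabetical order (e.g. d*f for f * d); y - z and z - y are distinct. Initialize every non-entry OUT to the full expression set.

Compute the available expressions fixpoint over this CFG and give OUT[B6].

Converged values:
  B0:   IN={}   OUT={c*d}
  B1:   IN={}   OUT={}
  B2:   IN={}   OUT={}
  B3:   IN={}   OUT={e-e}
  B4:   IN={e-e}   OUT={e-e, f*f}
  B5:   IN={}   OUT={a*c}
  B6:   IN={a*c}   OUT={a*c}

Merge at B6: IN[B6] = OUT[B5] = {a*c}
Applying B6's transfer function to that IN value gives OUT[B6] (row B6 above).

Answer: {a*c}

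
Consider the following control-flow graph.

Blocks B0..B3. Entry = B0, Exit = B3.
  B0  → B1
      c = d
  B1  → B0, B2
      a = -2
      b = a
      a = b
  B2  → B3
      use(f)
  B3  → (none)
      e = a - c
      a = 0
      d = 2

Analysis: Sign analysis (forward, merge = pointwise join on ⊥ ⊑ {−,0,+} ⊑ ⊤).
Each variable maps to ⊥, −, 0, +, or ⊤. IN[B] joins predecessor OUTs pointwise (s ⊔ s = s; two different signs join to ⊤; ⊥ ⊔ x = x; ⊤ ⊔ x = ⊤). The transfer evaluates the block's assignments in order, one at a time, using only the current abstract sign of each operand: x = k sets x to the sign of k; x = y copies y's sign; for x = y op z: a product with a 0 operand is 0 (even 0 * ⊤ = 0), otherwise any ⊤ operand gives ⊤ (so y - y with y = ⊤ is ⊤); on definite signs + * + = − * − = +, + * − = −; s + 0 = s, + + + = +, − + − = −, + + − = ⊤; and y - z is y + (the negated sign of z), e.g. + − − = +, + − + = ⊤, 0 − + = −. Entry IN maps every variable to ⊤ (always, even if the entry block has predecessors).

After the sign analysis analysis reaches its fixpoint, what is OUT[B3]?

Answer: {a: 0, b: -, c: ⊤, d: +, e: ⊤, f: ⊤}

Trace:
Fixpoint table:
  B0:   IN=(all ⊤)   OUT=(all ⊤)
  B1:   IN=(all ⊤)   OUT={a:-, b:-; rest ⊤}
  B2:   IN={a:-, b:-; rest ⊤}   OUT={a:-, b:-; rest ⊤}
  B3:   IN={a:-, b:-; rest ⊤}   OUT={a:0, b:-, d:+; rest ⊤}

Merge at B3: IN[B3] = OUT[B2] = {a: -, b: -, c: ⊤, d: ⊤, e: ⊤, f: ⊤}
Applying B3's transfer function to that IN value gives OUT[B3] (row B3 above).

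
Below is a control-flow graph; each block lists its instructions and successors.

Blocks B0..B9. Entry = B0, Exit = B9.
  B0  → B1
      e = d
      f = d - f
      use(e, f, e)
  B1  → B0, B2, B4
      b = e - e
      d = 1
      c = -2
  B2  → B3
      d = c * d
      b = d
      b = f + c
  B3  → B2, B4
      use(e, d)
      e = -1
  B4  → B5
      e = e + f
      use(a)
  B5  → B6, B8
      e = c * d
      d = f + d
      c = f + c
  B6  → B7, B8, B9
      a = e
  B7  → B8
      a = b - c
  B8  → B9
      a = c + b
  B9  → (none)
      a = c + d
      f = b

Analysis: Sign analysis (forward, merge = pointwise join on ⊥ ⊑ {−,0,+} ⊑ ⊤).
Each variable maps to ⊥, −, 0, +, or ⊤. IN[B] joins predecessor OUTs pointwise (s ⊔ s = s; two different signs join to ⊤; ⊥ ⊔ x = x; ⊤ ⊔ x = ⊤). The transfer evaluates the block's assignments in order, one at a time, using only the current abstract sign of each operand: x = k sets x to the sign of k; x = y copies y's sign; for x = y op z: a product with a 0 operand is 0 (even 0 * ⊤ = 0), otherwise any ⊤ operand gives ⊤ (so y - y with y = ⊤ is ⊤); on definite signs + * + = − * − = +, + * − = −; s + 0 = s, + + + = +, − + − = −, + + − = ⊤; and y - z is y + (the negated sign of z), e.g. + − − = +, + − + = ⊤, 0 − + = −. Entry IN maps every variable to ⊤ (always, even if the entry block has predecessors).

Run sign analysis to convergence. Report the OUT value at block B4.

Answer: {a: ⊤, b: ⊤, c: -, d: ⊤, e: ⊤, f: ⊤}

Trace:
Per-block solution:
  B0:   IN=(all ⊤)   OUT=(all ⊤)
  B1:   IN=(all ⊤)   OUT={c:-, d:+; rest ⊤}
  B2:   IN={c:-; rest ⊤}   OUT={c:-; rest ⊤}
  B3:   IN={c:-; rest ⊤}   OUT={c:-, e:-; rest ⊤}
  B4:   IN={c:-; rest ⊤}   OUT={c:-; rest ⊤}
  B5:   IN={c:-; rest ⊤}   OUT=(all ⊤)
  B6:   IN=(all ⊤)   OUT=(all ⊤)
  B7:   IN=(all ⊤)   OUT=(all ⊤)
  B8:   IN=(all ⊤)   OUT=(all ⊤)
  B9:   IN=(all ⊤)   OUT=(all ⊤)

Merge at B4: IN[B4] = OUT[B1] ⊔ OUT[B3] = {a: ⊤, b: ⊤, c: -, d: ⊤, e: ⊤, f: ⊤}
Applying B4's transfer function to that IN value gives OUT[B4] (row B4 above).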